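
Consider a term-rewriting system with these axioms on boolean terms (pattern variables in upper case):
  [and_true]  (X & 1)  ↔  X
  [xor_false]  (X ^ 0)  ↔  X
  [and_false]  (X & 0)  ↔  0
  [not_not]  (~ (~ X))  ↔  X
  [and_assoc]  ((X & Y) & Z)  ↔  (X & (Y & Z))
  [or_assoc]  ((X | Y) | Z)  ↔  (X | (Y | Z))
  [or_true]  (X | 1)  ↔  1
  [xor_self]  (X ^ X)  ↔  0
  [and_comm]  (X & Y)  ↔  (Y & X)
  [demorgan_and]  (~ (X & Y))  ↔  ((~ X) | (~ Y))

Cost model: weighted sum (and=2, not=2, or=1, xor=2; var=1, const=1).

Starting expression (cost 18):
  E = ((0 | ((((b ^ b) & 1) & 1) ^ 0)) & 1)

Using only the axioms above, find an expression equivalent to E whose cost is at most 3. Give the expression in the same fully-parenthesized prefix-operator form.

(1) (((b ^ b) & 1) & 1)  =[and_true →]=  ((b ^ b) & 1)    ⊢ ((0 | (((b ^ b) & 1) ^ 0)) & 1)
(2) ((0 | (((b ^ b) & 1) ^ 0)) & 1)  =[and_true →]=  (0 | (((b ^ b) & 1) ^ 0))
(3) ((b ^ b) & 1)  =[and_true →]=  (b ^ b)    ⊢ (0 | ((b ^ b) ^ 0))
(4) ((b ^ b) ^ 0)  =[xor_false →]=  (b ^ b)    ⊢ (0 | (b ^ b))
(5) (b ^ b)  =[xor_self →]=  0    ⊢ cost 3, within 3

(0 | 0)   [cost 3]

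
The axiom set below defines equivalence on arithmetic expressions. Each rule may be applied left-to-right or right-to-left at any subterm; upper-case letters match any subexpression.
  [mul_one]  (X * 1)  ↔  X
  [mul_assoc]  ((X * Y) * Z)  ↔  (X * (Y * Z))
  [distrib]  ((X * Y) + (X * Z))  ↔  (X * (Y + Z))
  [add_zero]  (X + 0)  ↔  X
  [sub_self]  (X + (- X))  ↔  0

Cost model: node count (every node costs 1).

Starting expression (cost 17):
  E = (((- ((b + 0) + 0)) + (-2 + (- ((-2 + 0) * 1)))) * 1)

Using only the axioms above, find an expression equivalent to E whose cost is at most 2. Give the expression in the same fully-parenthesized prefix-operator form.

(- b)   [cost 2]

step 1: mul_one (→) rewrites (((- ((b + 0) + 0)) + (-2 + (- ((-2 + 0) * 1)))) * 1) into ((- ((b + 0) + 0)) + (-2 + (- ((-2 + 0) * 1))))
step 2: add_zero (→) rewrites (-2 + 0) into -2, now ((- ((b + 0) + 0)) + (-2 + (- (-2 * 1))))
step 3: mul_one (→) rewrites (-2 * 1) into -2, now ((- ((b + 0) + 0)) + (-2 + (- -2)))
step 4: sub_self (→) rewrites (-2 + (- -2)) into 0, now ((- ((b + 0) + 0)) + 0)
step 5: add_zero (→) rewrites ((b + 0) + 0) into (b + 0), now ((- (b + 0)) + 0)
step 6: add_zero (→) rewrites (b + 0) into b, now ((- b) + 0)
step 7: add_zero (→) rewrites ((- b) + 0) into (- b), reaching cost 2 (bound 2)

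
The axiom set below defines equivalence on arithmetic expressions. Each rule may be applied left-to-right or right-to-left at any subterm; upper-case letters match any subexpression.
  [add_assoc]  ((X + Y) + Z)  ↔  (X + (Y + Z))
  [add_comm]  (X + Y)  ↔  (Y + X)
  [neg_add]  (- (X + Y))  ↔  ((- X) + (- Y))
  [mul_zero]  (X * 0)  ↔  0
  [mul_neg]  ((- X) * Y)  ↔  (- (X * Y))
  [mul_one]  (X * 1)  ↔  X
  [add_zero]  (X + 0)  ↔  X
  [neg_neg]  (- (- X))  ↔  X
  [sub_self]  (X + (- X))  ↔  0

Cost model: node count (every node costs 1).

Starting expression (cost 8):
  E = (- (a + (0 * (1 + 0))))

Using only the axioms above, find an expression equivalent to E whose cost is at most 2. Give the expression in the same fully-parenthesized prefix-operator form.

(- a)   [cost 2]

(1) (1 + 0)  =[add_zero →]=  1    ⊢ (- (a + (0 * 1)))
(2) (0 * 1)  =[mul_one →]=  0    ⊢ (- (a + 0))
(3) (a + 0)  =[add_zero →]=  a    ⊢ cost 2, within 2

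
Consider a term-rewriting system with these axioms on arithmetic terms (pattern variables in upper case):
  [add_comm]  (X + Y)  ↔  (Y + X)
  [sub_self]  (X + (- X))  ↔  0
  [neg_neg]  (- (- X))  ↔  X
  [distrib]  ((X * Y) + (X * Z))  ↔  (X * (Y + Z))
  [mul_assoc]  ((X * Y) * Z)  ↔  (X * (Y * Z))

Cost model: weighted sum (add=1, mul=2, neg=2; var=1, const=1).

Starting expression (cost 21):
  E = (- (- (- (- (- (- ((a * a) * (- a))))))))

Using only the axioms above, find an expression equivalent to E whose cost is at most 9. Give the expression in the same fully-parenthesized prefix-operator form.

step 1: neg_neg (→) rewrites (- (- (- (- (- (- ((a * a) * (- a)))))))) into (- (- (- (- ((a * a) * (- a))))))
step 2: neg_neg (→) rewrites (- (- (- ((a * a) * (- a))))) into (- ((a * a) * (- a))), now (- (- ((a * a) * (- a))))
step 3: neg_neg (→) rewrites (- (- ((a * a) * (- a)))) into ((a * a) * (- a)), reaching cost 9 (bound 9)

((a * a) * (- a))   [cost 9]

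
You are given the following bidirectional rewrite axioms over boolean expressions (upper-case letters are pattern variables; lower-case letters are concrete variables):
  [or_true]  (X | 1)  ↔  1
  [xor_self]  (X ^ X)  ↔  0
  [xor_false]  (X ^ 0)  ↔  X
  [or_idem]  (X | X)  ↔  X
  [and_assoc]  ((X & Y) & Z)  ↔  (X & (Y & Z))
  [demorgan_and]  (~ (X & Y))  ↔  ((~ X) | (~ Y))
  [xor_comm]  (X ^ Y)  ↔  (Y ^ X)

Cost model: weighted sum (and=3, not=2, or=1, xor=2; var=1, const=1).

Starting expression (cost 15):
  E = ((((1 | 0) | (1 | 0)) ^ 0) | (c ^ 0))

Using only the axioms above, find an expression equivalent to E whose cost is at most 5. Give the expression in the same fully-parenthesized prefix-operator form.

((1 | 0) | c)   [cost 5]

(1) (((1 | 0) | (1 | 0)) ^ 0)  =[xor_false →]=  ((1 | 0) | (1 | 0))    ⊢ (((1 | 0) | (1 | 0)) | (c ^ 0))
(2) (c ^ 0)  =[xor_false →]=  c    ⊢ (((1 | 0) | (1 | 0)) | c)
(3) ((1 | 0) | (1 | 0))  =[or_idem →]=  (1 | 0)    ⊢ cost 5, within 5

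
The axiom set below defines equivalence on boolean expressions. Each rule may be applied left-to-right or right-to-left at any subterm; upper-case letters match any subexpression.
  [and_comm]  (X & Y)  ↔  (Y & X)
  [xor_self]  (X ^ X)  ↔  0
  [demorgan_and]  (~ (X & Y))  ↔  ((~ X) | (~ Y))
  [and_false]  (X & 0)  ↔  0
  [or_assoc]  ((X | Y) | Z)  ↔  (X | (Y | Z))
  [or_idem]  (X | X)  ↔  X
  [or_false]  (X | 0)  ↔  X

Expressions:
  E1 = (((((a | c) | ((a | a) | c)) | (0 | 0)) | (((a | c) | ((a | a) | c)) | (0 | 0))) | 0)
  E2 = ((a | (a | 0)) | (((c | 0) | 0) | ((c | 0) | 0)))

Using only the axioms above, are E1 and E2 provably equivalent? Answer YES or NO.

(1) ((((a | c) | ((a | a) | c)) | (0 | 0)) | (((a | c) | ((a | a) | c)) | (0 | 0)))  =[or_idem →]=  (((a | c) | ((a | a) | c)) | (0 | 0))    ⊢ ((((a | c) | ((a | a) | c)) | (0 | 0)) | 0)
(2) (a | a)  =[or_idem →]=  a    ⊢ ((((a | c) | (a | c)) | (0 | 0)) | 0)
(3) ((a | c) | (a | c))  =[or_idem →]=  (a | c)    ⊢ (((a | c) | (0 | 0)) | 0)
(4) (0 | 0)  =[or_false →]=  0    ⊢ (((a | c) | 0) | 0)
(5) ((a | c) | 0)  =[or_false →]=  (a | c)    ⊢ ((a | c) | 0)
(6) ((a | c) | 0)  =[or_false →]=  (a | c)
(7) a  =[or_idem ←]=  (a | a)    ⊢ ((a | a) | c)
(8) c  =[or_false ←]=  (c | 0)    ⊢ ((a | a) | (c | 0))
(9) (c | 0)  =[or_false ←]=  ((c | 0) | 0)    ⊢ ((a | a) | ((c | 0) | 0))
(10) a  =[or_false ←]=  (a | 0)    ⊢ ((a | (a | 0)) | ((c | 0) | 0))
(11) ((c | 0) | 0)  =[or_idem ←]=  (((c | 0) | 0) | ((c | 0) | 0))    ⊢ E2

YES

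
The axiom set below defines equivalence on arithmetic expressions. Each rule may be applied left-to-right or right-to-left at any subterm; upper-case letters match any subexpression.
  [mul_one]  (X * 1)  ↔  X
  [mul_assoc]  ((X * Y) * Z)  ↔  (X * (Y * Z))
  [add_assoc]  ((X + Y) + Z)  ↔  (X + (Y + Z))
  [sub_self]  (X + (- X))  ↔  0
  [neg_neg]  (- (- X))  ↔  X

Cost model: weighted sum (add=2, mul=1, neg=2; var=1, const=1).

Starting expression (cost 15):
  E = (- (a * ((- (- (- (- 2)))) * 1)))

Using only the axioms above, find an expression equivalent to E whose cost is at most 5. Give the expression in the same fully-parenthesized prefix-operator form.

(- (a * 2))   [cost 5]

(1) ((- (- (- (- 2)))) * 1)  =[mul_one →]=  (- (- (- (- 2))))    ⊢ (- (a * (- (- (- (- 2))))))
(2) (- (- (- 2)))  =[neg_neg →]=  (- 2)    ⊢ (- (a * (- (- 2))))
(3) (- (- 2))  =[neg_neg →]=  2    ⊢ cost 5, within 5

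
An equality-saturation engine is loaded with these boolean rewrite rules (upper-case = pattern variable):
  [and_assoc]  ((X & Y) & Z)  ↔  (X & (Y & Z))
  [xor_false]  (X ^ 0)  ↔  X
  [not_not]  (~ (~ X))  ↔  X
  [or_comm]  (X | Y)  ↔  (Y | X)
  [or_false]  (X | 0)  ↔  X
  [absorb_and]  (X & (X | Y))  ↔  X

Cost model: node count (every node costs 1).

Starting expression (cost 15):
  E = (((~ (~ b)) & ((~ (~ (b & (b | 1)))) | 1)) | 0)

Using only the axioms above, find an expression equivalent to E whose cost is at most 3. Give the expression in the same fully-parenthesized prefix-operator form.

1. [absorb_and →] (b & (b | 1))  →  b;  E = (((~ (~ b)) & ((~ (~ b)) | 1)) | 0)
2. [or_false →] (((~ (~ b)) & ((~ (~ b)) | 1)) | 0)  →  ((~ (~ b)) & ((~ (~ b)) | 1))
3. [absorb_and →] ((~ (~ b)) & ((~ (~ b)) | 1))  →  (~ (~ b));  cost 3 ≤ 3, done

(~ (~ b))   [cost 3]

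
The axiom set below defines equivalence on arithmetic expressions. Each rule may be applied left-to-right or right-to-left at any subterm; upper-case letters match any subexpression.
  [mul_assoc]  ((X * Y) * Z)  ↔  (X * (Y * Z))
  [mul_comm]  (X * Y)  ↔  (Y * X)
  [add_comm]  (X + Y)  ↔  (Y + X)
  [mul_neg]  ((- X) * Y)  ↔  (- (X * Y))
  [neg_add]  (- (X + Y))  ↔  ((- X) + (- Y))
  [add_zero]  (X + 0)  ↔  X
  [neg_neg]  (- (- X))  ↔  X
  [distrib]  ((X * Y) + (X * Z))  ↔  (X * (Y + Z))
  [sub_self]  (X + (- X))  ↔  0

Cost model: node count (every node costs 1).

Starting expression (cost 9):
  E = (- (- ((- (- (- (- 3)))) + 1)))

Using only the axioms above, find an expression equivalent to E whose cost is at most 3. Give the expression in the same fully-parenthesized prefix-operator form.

(3 + 1)   [cost 3]

(1) (- (- 3))  =[neg_neg →]=  3    ⊢ (- (- ((- (- 3)) + 1)))
(2) (- (- 3))  =[neg_neg →]=  3    ⊢ (- (- (3 + 1)))
(3) (- (- (3 + 1)))  =[neg_neg →]=  (3 + 1)    ⊢ cost 3, within 3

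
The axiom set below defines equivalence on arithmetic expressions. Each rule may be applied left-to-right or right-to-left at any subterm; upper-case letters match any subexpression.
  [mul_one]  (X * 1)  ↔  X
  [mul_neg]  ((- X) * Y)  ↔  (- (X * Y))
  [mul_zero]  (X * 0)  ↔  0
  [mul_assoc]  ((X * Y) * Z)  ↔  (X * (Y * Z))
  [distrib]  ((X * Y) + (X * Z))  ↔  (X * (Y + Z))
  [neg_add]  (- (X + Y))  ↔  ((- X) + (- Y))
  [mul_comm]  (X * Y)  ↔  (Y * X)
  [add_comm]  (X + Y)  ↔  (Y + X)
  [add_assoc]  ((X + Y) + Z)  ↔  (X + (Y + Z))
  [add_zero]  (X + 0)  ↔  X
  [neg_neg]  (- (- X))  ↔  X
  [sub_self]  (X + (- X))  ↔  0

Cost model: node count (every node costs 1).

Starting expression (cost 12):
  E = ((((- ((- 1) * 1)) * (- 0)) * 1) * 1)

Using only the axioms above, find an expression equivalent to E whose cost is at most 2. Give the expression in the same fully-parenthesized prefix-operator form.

(- 0)   [cost 2]

(1) ((((- ((- 1) * 1)) * (- 0)) * 1) * 1)  =[mul_one →]=  (((- ((- 1) * 1)) * (- 0)) * 1)
(2) ((- 1) * 1)  =[mul_one →]=  (- 1)    ⊢ (((- (- 1)) * (- 0)) * 1)
(3) ((- (- 1)) * (- 0))  =[mul_comm →]=  ((- 0) * (- (- 1)))    ⊢ (((- 0) * (- (- 1))) * 1)
(4) (((- 0) * (- (- 1))) * 1)  =[mul_one →]=  ((- 0) * (- (- 1)))
(5) (- (- 1))  =[neg_neg →]=  1    ⊢ ((- 0) * 1)
(6) ((- 0) * 1)  =[mul_one →]=  (- 0)    ⊢ cost 2, within 2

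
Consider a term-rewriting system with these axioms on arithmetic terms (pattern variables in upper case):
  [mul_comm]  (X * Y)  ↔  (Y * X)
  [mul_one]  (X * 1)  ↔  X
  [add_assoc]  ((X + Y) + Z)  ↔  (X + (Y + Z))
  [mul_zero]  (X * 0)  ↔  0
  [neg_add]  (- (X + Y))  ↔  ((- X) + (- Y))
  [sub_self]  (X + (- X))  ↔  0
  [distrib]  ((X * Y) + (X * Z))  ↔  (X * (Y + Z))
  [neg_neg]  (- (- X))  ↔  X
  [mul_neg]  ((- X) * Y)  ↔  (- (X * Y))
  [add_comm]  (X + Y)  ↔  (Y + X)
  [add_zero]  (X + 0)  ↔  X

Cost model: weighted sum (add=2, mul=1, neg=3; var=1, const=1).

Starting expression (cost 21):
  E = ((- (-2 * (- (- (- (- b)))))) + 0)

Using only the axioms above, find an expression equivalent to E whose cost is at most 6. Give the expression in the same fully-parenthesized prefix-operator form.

step 1: neg_neg (→) rewrites (- (- (- b))) into (- b), now ((- (-2 * (- (- b)))) + 0)
step 2: add_zero (→) rewrites ((- (-2 * (- (- b)))) + 0) into (- (-2 * (- (- b))))
step 3: neg_neg (→) rewrites (- (- b)) into b, reaching cost 6 (bound 6)

(- (-2 * b))   [cost 6]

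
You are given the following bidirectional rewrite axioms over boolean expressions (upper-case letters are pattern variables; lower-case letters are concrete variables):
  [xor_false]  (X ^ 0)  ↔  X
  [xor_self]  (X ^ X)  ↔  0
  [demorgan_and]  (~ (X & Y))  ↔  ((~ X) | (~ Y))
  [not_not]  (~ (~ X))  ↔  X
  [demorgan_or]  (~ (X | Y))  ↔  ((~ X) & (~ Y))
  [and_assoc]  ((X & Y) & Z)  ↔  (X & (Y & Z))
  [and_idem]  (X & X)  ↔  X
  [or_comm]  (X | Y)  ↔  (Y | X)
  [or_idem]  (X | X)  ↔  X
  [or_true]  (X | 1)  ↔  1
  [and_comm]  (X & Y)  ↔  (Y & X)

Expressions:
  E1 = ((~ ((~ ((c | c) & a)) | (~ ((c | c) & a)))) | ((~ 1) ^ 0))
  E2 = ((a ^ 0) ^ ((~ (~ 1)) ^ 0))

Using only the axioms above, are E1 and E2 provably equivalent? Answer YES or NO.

NO

The axioms are sound identities: if E1 ↔* E2 then E1 and E2 evaluate identically under any assignment.
Under a=0, c=0: E1 evaluates to 0, E2 to 1. Distinct ⇒ no rewrite sequence connects them.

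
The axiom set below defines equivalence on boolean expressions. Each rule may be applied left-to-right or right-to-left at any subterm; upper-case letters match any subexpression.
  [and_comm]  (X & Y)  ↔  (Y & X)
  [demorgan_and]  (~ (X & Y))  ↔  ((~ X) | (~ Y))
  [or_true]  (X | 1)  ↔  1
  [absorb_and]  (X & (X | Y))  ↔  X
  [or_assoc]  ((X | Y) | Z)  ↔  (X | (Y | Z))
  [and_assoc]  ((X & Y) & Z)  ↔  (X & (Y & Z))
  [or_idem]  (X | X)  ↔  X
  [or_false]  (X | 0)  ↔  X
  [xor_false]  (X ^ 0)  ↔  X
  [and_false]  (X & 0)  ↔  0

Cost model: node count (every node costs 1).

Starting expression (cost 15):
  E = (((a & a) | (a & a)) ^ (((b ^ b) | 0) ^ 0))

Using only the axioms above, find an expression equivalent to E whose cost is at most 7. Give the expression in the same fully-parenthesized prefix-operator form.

(1) ((a & a) | (a & a))  =[or_idem →]=  (a & a)    ⊢ ((a & a) ^ (((b ^ b) | 0) ^ 0))
(2) ((b ^ b) | 0)  =[or_false →]=  (b ^ b)    ⊢ ((a & a) ^ ((b ^ b) ^ 0))
(3) ((b ^ b) ^ 0)  =[xor_false →]=  (b ^ b)    ⊢ cost 7, within 7

((a & a) ^ (b ^ b))   [cost 7]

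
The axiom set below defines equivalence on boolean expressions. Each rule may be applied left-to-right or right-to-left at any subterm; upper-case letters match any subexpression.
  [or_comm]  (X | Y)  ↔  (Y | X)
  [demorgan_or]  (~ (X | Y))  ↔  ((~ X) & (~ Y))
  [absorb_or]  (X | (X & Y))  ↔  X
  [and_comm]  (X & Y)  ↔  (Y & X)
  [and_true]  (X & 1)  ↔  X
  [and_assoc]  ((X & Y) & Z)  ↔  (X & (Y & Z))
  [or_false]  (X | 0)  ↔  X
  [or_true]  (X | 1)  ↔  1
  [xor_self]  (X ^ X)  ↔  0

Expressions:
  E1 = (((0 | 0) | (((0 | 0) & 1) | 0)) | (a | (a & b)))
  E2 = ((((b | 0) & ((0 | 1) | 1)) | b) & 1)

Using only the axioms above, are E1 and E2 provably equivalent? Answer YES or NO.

Every axiom is a valid identity, so a rewrite proof would force E1 and E2 to agree under every assignment.
At a=0, b=1: E1 = 0 but E2 = 1; they differ, so no derivation exists.

NO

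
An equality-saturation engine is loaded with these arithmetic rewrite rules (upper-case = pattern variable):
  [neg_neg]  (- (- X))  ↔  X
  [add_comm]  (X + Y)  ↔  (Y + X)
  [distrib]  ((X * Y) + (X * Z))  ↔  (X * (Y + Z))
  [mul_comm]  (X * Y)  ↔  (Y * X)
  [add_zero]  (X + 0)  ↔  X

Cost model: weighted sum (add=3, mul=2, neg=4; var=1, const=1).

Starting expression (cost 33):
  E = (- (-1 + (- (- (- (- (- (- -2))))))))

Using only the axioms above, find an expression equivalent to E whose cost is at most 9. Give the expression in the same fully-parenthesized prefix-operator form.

1. [neg_neg →] (- (- (- (- -2))))  →  (- (- -2));  E = (- (-1 + (- (- (- (- -2))))))
2. [neg_neg →] (- (- (- (- -2))))  →  (- (- -2));  E = (- (-1 + (- (- -2))))
3. [neg_neg →] (- (- -2))  →  -2;  cost 9 ≤ 9, done

(- (-1 + -2))   [cost 9]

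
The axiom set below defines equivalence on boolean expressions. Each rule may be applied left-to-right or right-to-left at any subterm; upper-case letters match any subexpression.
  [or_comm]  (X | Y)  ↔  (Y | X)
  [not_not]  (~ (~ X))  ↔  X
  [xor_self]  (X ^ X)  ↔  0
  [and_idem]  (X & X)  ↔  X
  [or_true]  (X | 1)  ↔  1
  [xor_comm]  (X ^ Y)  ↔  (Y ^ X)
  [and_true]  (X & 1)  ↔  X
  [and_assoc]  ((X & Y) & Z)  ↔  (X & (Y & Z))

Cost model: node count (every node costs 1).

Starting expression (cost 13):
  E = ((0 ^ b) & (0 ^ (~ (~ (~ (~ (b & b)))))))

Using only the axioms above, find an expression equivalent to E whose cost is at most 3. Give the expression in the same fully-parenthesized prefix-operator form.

(0 ^ b)   [cost 3]

(1) (~ (~ (~ (b & b))))  =[not_not →]=  (~ (b & b))    ⊢ ((0 ^ b) & (0 ^ (~ (~ (b & b)))))
(2) (~ (~ (b & b)))  =[not_not →]=  (b & b)    ⊢ ((0 ^ b) & (0 ^ (b & b)))
(3) (b & b)  =[and_idem →]=  b    ⊢ ((0 ^ b) & (0 ^ b))
(4) ((0 ^ b) & (0 ^ b))  =[and_idem →]=  (0 ^ b)    ⊢ cost 3, within 3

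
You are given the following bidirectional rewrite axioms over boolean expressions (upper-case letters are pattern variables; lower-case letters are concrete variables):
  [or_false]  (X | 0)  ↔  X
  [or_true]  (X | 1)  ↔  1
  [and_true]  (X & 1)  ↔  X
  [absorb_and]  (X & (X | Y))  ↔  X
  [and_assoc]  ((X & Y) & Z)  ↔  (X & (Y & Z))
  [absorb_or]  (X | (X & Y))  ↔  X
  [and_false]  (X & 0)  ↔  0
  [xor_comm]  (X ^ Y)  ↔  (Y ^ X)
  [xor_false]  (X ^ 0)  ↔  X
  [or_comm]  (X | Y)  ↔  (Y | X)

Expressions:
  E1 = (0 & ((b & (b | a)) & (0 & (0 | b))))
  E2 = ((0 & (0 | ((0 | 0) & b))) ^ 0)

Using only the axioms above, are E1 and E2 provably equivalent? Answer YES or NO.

1. [absorb_and →] (0 & (0 | b))  →  0;  E1 = (0 & ((b & (b | a)) & 0))
2. [absorb_and →] (b & (b | a))  →  b;  E1 = (0 & (b & 0))
3. [and_false →] (b & 0)  →  0;  E1 = (0 & 0)
4. [absorb_or ←] 0  →  (0 | (0 & b));  E1 = (0 & (0 | (0 & b)))
5. [or_false ←] 0  →  (0 | 0);  E1 = (0 & (0 | ((0 | 0) & b)))
6. [xor_false ←] (0 & (0 | ((0 | 0) & b)))  →  ((0 & (0 | ((0 | 0) & b))) ^ 0);  this is E2

YES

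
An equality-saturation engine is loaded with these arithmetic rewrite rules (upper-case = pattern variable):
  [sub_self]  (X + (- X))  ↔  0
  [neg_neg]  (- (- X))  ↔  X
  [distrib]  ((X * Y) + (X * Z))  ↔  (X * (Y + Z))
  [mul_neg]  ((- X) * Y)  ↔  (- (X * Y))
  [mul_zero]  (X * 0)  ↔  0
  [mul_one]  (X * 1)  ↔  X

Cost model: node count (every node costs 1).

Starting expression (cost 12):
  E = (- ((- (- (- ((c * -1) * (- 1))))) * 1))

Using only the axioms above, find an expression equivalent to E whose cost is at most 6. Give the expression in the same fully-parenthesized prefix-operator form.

(1) (- (- (- ((c * -1) * (- 1)))))  =[neg_neg →]=  (- ((c * -1) * (- 1)))    ⊢ (- ((- ((c * -1) * (- 1))) * 1))
(2) ((- ((c * -1) * (- 1))) * 1)  =[mul_one →]=  (- ((c * -1) * (- 1)))    ⊢ (- (- ((c * -1) * (- 1))))
(3) (- (- ((c * -1) * (- 1))))  =[neg_neg →]=  ((c * -1) * (- 1))    ⊢ cost 6, within 6

((c * -1) * (- 1))   [cost 6]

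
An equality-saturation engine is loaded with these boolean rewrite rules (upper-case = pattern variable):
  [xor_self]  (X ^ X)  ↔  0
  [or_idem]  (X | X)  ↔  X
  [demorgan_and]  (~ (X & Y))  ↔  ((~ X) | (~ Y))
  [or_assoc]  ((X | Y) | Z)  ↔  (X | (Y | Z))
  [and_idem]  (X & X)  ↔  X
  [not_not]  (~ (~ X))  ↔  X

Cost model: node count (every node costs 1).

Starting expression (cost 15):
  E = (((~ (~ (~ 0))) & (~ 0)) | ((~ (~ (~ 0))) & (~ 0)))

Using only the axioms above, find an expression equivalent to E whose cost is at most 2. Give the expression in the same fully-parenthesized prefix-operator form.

(1) (((~ (~ (~ 0))) & (~ 0)) | ((~ (~ (~ 0))) & (~ 0)))  =[or_idem →]=  ((~ (~ (~ 0))) & (~ 0))
(2) (~ (~ (~ 0)))  =[not_not →]=  (~ 0)    ⊢ ((~ 0) & (~ 0))
(3) ((~ 0) & (~ 0))  =[and_idem →]=  (~ 0)    ⊢ cost 2, within 2

(~ 0)   [cost 2]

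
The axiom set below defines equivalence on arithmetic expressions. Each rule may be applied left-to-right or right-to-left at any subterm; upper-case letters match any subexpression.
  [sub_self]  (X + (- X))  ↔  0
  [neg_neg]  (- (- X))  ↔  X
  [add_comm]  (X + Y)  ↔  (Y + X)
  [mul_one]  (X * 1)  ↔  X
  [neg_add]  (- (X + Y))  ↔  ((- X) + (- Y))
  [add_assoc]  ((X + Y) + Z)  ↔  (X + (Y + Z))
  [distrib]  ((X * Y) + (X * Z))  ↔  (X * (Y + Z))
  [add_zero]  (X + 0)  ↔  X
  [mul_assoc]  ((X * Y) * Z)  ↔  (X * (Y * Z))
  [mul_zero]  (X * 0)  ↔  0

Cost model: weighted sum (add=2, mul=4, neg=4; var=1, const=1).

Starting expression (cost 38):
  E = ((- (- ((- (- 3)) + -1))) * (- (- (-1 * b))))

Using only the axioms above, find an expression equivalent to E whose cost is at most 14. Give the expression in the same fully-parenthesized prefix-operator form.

((3 + -1) * (-1 * b))   [cost 14]

1. [neg_neg →] (- (- (-1 * b)))  →  (-1 * b);  E = ((- (- ((- (- 3)) + -1))) * (-1 * b))
2. [neg_neg →] (- (- ((- (- 3)) + -1)))  →  ((- (- 3)) + -1);  E = (((- (- 3)) + -1) * (-1 * b))
3. [neg_neg →] (- (- 3))  →  3;  cost 14 ≤ 14, done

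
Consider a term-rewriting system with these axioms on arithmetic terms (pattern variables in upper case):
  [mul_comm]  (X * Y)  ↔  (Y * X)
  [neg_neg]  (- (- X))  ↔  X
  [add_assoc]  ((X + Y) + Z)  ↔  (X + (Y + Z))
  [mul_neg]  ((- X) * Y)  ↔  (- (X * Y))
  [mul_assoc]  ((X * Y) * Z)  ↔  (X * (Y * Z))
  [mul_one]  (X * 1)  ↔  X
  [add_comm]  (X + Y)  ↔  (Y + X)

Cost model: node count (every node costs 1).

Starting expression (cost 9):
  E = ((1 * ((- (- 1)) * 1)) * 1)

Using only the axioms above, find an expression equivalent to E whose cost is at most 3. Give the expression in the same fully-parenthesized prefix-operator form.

(- (- 1))   [cost 3]

step 1: mul_one (→) rewrites ((- (- 1)) * 1) into (- (- 1)), now ((1 * (- (- 1))) * 1)
step 2: mul_comm (→) rewrites (1 * (- (- 1))) into ((- (- 1)) * 1), now (((- (- 1)) * 1) * 1)
step 3: mul_one (→) rewrites ((- (- 1)) * 1) into (- (- 1)), now ((- (- 1)) * 1)
step 4: mul_one (→) rewrites ((- (- 1)) * 1) into (- (- 1)), reaching cost 3 (bound 3)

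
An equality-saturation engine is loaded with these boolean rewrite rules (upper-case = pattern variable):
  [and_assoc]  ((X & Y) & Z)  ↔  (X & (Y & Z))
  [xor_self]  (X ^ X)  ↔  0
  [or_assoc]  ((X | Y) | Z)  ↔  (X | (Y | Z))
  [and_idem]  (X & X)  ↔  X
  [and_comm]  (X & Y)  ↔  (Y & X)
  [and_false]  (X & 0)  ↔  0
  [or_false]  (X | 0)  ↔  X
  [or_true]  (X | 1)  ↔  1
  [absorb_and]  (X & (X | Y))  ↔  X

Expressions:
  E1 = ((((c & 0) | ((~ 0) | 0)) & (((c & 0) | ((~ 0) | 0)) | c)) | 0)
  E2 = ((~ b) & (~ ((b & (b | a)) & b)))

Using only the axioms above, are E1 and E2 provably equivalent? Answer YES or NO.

All listed rules preserve value, hence provable equivalence implies equal values everywhere; look for a separating assignment.
a=0, b=1, c=0 gives E1 ↦ 1, E2 ↦ 0; values differ ⇒ not provably equivalent.

NO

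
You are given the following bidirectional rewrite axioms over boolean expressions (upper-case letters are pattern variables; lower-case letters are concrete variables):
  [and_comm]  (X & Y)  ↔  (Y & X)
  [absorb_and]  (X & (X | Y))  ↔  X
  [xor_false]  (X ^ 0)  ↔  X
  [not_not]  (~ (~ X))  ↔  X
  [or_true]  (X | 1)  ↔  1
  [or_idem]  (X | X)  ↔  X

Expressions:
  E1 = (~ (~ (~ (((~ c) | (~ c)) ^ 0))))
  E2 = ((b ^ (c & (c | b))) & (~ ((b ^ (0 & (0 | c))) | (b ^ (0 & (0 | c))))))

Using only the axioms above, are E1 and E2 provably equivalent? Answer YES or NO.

Every axiom is a valid identity, so a rewrite proof would force E1 and E2 to agree under every assignment.
At b=1, c=1: E1 = 1 but E2 = 0; they differ, so no derivation exists.

NO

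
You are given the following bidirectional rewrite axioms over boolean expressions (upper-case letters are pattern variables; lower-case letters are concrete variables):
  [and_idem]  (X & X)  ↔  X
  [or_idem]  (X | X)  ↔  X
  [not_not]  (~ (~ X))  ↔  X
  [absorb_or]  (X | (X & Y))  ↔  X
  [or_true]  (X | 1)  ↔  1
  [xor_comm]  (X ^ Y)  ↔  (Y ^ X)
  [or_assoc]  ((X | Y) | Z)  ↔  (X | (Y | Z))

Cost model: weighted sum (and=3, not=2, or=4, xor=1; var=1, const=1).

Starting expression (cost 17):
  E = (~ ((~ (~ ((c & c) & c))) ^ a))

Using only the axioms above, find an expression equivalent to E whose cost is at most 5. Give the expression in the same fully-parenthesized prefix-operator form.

(~ (c ^ a))   [cost 5]

step 1: and_idem (→) rewrites (c & c) into c, now (~ ((~ (~ (c & c))) ^ a))
step 2: not_not (→) rewrites (~ (~ (c & c))) into (c & c), now (~ ((c & c) ^ a))
step 3: and_idem (→) rewrites (c & c) into c, reaching cost 5 (bound 5)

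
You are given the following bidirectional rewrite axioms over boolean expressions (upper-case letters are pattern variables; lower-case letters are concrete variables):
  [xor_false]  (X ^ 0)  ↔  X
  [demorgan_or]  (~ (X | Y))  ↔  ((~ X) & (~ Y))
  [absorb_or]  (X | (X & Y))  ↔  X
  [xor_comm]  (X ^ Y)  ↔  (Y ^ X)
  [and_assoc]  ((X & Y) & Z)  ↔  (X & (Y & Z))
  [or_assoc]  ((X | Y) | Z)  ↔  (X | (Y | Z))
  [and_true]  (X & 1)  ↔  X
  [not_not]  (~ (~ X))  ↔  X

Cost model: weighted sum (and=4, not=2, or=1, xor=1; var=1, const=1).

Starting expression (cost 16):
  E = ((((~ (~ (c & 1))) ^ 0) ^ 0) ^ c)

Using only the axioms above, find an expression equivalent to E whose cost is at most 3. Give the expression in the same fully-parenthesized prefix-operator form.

(c ^ c)   [cost 3]

1. [xor_false →] (((~ (~ (c & 1))) ^ 0) ^ 0)  →  ((~ (~ (c & 1))) ^ 0);  E = (((~ (~ (c & 1))) ^ 0) ^ c)
2. [and_true →] (c & 1)  →  c;  E = (((~ (~ c)) ^ 0) ^ c)
3. [xor_false →] ((~ (~ c)) ^ 0)  →  (~ (~ c));  E = ((~ (~ c)) ^ c)
4. [not_not →] (~ (~ c))  →  c;  cost 3 ≤ 3, done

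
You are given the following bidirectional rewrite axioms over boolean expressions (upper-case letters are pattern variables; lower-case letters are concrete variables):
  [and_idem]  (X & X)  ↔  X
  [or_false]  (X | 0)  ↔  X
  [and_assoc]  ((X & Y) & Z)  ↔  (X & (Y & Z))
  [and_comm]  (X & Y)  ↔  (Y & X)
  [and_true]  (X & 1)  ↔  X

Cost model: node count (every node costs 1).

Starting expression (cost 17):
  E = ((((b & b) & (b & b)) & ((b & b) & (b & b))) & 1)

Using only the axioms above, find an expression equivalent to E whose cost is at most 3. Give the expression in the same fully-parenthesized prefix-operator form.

(b & 1)   [cost 3]

step 1: and_idem (→) rewrites (((b & b) & (b & b)) & ((b & b) & (b & b))) into ((b & b) & (b & b)), now (((b & b) & (b & b)) & 1)
step 2: and_idem (→) rewrites ((b & b) & (b & b)) into (b & b), now ((b & b) & 1)
step 3: and_idem (→) rewrites (b & b) into b, reaching cost 3 (bound 3)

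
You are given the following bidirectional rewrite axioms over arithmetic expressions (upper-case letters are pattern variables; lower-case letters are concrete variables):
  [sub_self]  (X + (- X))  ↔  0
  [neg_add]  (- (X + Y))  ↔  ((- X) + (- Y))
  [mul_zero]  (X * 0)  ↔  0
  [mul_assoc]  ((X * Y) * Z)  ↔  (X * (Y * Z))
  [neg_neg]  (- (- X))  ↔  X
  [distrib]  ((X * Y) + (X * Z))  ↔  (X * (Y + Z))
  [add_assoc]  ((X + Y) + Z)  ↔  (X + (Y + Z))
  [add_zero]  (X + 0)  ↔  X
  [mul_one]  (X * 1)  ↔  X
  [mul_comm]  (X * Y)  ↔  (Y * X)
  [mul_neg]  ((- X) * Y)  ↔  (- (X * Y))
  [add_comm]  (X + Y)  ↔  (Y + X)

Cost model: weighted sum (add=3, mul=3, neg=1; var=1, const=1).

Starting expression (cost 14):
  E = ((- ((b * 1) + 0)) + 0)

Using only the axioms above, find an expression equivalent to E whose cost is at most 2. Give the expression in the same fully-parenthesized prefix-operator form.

(1) (b * 1)  =[mul_one →]=  b    ⊢ ((- (b + 0)) + 0)
(2) ((- (b + 0)) + 0)  =[add_zero →]=  (- (b + 0))
(3) (b + 0)  =[add_zero →]=  b    ⊢ cost 2, within 2

(- b)   [cost 2]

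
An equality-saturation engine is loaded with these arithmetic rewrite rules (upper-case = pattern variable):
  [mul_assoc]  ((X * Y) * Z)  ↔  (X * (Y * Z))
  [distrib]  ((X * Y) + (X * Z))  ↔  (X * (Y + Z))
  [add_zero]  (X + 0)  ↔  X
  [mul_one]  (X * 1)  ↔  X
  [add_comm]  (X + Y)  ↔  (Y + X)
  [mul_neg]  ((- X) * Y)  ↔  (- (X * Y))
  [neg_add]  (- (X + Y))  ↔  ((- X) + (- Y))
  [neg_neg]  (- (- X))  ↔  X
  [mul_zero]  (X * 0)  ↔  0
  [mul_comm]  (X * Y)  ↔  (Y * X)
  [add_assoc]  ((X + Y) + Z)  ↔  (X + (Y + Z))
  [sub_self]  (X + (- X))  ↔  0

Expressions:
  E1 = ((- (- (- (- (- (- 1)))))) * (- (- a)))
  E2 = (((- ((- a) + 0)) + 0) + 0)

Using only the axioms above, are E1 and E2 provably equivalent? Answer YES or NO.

1. [neg_neg →] (- (- (- (- (- (- 1))))))  →  (- (- (- (- 1))));  E1 = ((- (- (- (- 1)))) * (- (- a)))
2. [neg_neg →] (- (- 1))  →  1;  E1 = ((- (- 1)) * (- (- a)))
3. [neg_neg →] (- (- 1))  →  1;  E1 = (1 * (- (- a)))
4. [mul_comm →] (1 * (- (- a)))  →  ((- (- a)) * 1)
5. [mul_one →] ((- (- a)) * 1)  →  (- (- a))
6. [add_zero ←] (- a)  →  ((- a) + 0);  E1 = (- ((- a) + 0))
7. [add_zero ←] (- ((- a) + 0))  →  ((- ((- a) + 0)) + 0)
8. [add_zero ←] (- ((- a) + 0))  →  ((- ((- a) + 0)) + 0);  this is E2

YES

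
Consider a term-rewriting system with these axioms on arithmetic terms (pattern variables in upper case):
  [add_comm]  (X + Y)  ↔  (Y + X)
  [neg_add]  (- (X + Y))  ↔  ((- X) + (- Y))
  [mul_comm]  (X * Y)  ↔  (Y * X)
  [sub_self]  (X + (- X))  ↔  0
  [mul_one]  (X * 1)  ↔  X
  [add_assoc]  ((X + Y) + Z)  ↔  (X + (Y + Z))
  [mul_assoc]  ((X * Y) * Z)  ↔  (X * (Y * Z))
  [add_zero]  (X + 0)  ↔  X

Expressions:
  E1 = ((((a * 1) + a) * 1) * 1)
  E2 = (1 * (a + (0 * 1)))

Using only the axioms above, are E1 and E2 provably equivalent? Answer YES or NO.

All listed rules preserve value, hence provable equivalence implies equal values everywhere; look for a separating assignment.
a=1 gives E1 ↦ 2, E2 ↦ 1; values differ ⇒ not provably equivalent.

NO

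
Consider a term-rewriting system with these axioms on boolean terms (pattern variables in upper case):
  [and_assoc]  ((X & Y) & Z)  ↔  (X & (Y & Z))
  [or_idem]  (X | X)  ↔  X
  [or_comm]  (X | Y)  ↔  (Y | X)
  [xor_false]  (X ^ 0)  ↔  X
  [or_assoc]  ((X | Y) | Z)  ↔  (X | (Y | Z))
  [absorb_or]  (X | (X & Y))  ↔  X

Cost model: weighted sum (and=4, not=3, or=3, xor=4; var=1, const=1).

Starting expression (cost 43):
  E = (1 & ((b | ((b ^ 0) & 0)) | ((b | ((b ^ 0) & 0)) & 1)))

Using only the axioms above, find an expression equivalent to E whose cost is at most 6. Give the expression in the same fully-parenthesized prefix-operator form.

(1 & b)   [cost 6]

(1) ((b | ((b ^ 0) & 0)) | ((b | ((b ^ 0) & 0)) & 1))  =[absorb_or →]=  (b | ((b ^ 0) & 0))    ⊢ (1 & (b | ((b ^ 0) & 0)))
(2) (b ^ 0)  =[xor_false →]=  b    ⊢ (1 & (b | (b & 0)))
(3) (b | (b & 0))  =[absorb_or →]=  b    ⊢ cost 6, within 6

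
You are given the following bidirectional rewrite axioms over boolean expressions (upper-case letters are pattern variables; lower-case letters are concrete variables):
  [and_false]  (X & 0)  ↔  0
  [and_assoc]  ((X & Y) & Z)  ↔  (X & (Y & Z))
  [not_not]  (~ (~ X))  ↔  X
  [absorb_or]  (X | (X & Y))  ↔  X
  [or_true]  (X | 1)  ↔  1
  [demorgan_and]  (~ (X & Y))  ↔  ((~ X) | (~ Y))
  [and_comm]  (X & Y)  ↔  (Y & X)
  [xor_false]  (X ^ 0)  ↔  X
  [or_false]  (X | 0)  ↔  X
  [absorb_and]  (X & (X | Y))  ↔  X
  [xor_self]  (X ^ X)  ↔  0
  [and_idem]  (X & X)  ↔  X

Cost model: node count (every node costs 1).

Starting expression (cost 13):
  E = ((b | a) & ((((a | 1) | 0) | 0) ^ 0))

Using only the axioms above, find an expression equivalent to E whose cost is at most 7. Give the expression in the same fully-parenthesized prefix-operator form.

((b | a) & (1 | 0))   [cost 7]

(1) ((((a | 1) | 0) | 0) ^ 0)  =[xor_false →]=  (((a | 1) | 0) | 0)    ⊢ ((b | a) & (((a | 1) | 0) | 0))
(2) (a | 1)  =[or_true →]=  1    ⊢ ((b | a) & ((1 | 0) | 0))
(3) ((1 | 0) | 0)  =[or_false →]=  (1 | 0)    ⊢ cost 7, within 7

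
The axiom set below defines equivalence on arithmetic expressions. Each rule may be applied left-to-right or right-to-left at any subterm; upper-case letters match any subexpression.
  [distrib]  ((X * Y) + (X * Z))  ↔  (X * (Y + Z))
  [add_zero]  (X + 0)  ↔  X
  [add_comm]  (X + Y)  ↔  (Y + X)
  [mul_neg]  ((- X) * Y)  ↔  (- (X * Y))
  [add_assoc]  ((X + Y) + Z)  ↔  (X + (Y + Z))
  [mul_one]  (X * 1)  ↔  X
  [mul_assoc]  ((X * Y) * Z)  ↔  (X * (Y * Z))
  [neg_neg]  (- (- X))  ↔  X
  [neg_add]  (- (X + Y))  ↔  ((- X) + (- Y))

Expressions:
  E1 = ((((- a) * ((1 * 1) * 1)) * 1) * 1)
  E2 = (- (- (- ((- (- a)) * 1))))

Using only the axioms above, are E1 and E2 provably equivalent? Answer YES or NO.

(1) (((- a) * ((1 * 1) * 1)) * 1)  =[mul_one →]=  ((- a) * ((1 * 1) * 1))    ⊢ (((- a) * ((1 * 1) * 1)) * 1)
(2) ((1 * 1) * 1)  =[mul_one →]=  (1 * 1)    ⊢ (((- a) * (1 * 1)) * 1)
(3) (((- a) * (1 * 1)) * 1)  =[mul_one →]=  ((- a) * (1 * 1))
(4) (1 * 1)  =[mul_one →]=  1    ⊢ ((- a) * 1)
(5) ((- a) * 1)  =[mul_one →]=  (- a)
(6) a  =[mul_one ←]=  (a * 1)    ⊢ (- (a * 1))
(7) a  =[neg_neg ←]=  (- (- a))    ⊢ (- ((- (- a)) * 1))
(8) ((- (- a)) * 1)  =[neg_neg ←]=  (- (- ((- (- a)) * 1)))    ⊢ E2

YES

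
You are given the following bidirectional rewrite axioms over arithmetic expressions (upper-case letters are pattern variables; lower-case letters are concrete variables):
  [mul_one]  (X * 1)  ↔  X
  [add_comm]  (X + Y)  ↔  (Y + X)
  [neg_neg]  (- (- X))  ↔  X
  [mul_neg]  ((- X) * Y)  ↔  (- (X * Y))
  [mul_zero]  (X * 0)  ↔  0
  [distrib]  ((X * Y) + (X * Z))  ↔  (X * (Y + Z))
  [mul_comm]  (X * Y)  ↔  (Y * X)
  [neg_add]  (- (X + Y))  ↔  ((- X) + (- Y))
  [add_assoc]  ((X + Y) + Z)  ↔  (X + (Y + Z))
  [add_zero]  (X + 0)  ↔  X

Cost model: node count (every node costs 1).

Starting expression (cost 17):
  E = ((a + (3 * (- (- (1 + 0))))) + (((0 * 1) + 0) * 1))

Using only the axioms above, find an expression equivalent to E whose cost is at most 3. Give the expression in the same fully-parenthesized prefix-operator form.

(a + 3)   [cost 3]

step 1: add_zero (→) rewrites (1 + 0) into 1, now ((a + (3 * (- (- 1)))) + (((0 * 1) + 0) * 1))
step 2: mul_one (→) rewrites (0 * 1) into 0, now ((a + (3 * (- (- 1)))) + ((0 + 0) * 1))
step 3: mul_one (→) rewrites ((0 + 0) * 1) into (0 + 0), now ((a + (3 * (- (- 1)))) + (0 + 0))
step 4: neg_neg (→) rewrites (- (- 1)) into 1, now ((a + (3 * 1)) + (0 + 0))
step 5: add_zero (→) rewrites (0 + 0) into 0, now ((a + (3 * 1)) + 0)
step 6: mul_one (→) rewrites (3 * 1) into 3, now ((a + 3) + 0)
step 7: add_zero (→) rewrites ((a + 3) + 0) into (a + 3), reaching cost 3 (bound 3)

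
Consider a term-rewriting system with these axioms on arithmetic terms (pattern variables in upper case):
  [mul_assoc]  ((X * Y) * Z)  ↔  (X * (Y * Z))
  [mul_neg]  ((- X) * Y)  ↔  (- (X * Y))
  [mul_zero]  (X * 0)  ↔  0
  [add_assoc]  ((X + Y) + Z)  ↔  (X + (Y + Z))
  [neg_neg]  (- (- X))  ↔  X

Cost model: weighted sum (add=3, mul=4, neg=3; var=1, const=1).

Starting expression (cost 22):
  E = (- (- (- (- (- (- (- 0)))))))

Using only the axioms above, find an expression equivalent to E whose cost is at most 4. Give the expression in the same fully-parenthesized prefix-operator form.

step 1: neg_neg (→) rewrites (- (- (- (- (- 0))))) into (- (- (- 0))), now (- (- (- (- (- 0)))))
step 2: neg_neg (→) rewrites (- (- (- (- (- 0))))) into (- (- (- 0)))
step 3: neg_neg (→) rewrites (- (- 0)) into 0, reaching cost 4 (bound 4)

(- 0)   [cost 4]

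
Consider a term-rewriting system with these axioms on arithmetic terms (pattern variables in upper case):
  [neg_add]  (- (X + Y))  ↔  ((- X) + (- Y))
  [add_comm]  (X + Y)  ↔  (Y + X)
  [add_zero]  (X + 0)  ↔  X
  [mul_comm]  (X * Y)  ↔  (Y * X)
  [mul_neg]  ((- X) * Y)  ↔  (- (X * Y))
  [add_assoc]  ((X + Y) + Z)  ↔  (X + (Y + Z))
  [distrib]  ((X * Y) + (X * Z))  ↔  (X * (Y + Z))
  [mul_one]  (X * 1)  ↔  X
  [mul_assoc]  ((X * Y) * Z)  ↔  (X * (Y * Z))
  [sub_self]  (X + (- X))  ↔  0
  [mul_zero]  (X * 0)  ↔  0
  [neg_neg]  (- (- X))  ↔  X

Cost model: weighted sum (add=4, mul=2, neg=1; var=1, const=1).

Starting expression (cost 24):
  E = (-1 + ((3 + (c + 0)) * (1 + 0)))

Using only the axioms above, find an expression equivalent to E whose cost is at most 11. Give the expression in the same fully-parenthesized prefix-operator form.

(-1 + (3 + c))   [cost 11]

(1) (c + 0)  =[add_zero →]=  c    ⊢ (-1 + ((3 + c) * (1 + 0)))
(2) (1 + 0)  =[add_zero →]=  1    ⊢ (-1 + ((3 + c) * 1))
(3) ((3 + c) * 1)  =[mul_one →]=  (3 + c)    ⊢ cost 11, within 11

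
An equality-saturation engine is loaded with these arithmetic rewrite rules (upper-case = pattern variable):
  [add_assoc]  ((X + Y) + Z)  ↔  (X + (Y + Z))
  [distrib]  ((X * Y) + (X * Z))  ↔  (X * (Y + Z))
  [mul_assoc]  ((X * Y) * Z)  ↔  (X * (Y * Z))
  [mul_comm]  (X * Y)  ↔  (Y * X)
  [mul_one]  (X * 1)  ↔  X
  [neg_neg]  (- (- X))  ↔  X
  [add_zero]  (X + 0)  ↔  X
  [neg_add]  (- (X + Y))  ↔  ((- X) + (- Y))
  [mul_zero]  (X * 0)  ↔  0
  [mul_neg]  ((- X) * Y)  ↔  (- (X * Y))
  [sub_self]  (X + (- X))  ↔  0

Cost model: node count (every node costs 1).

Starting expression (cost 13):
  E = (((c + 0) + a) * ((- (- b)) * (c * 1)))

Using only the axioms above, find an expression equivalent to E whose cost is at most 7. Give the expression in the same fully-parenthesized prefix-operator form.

1. [add_zero →] (c + 0)  →  c;  E = ((c + a) * ((- (- b)) * (c * 1)))
2. [neg_neg →] (- (- b))  →  b;  E = ((c + a) * (b * (c * 1)))
3. [mul_one →] (c * 1)  →  c;  cost 7 ≤ 7, done

((c + a) * (b * c))   [cost 7]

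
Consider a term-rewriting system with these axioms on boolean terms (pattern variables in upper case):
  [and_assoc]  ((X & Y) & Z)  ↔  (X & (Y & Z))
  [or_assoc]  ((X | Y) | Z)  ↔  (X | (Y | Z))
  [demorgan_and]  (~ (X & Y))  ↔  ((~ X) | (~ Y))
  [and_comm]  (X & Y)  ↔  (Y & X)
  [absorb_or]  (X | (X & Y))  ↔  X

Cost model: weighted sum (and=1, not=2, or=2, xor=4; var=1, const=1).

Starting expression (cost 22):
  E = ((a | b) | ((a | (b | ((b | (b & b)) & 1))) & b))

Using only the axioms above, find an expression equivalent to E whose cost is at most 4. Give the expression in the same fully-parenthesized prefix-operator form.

1. [absorb_or →] (b | (b & b))  →  b;  E = ((a | b) | ((a | (b | (b & 1))) & b))
2. [absorb_or →] (b | (b & 1))  →  b;  E = ((a | b) | ((a | b) & b))
3. [absorb_or →] ((a | b) | ((a | b) & b))  →  (a | b);  cost 4 ≤ 4, done

(a | b)   [cost 4]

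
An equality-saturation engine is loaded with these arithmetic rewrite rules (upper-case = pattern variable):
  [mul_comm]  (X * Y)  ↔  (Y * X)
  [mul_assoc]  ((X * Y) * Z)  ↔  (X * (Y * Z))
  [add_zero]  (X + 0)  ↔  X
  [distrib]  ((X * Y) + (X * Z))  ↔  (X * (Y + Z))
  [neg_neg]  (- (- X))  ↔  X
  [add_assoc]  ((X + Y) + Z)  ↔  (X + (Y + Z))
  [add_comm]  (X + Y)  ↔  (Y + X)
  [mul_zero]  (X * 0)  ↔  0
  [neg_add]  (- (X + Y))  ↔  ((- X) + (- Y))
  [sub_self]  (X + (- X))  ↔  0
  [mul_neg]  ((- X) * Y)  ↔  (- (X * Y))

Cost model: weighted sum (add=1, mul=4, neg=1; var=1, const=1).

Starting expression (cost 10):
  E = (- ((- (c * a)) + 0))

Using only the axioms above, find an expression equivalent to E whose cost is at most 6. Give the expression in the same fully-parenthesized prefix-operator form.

(c * a)   [cost 6]

(1) ((- (c * a)) + 0)  =[add_zero →]=  (- (c * a))    ⊢ (- (- (c * a)))
(2) (- (- (c * a)))  =[neg_neg →]=  (c * a)    ⊢ cost 6, within 6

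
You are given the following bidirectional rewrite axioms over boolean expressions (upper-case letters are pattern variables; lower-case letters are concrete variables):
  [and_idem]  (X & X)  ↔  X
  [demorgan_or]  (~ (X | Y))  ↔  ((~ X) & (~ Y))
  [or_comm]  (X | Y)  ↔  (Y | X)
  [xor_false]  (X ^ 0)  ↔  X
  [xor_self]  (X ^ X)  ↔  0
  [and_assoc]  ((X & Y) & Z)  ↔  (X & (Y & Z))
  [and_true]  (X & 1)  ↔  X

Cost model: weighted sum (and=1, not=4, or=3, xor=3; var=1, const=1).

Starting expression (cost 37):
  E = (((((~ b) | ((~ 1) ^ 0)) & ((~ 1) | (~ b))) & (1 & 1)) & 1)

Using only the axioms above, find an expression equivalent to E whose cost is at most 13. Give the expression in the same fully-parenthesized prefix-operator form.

((~ 1) | (~ b))   [cost 13]

step 1: and_true (→) rewrites (((((~ b) | ((~ 1) ^ 0)) & ((~ 1) | (~ b))) & (1 & 1)) & 1) into ((((~ b) | ((~ 1) ^ 0)) & ((~ 1) | (~ b))) & (1 & 1))
step 2: or_comm (→) rewrites ((~ b) | ((~ 1) ^ 0)) into (((~ 1) ^ 0) | (~ b)), now (((((~ 1) ^ 0) | (~ b)) & ((~ 1) | (~ b))) & (1 & 1))
step 3: xor_false (→) rewrites ((~ 1) ^ 0) into (~ 1), now ((((~ 1) | (~ b)) & ((~ 1) | (~ b))) & (1 & 1))
step 4: and_idem (→) rewrites (((~ 1) | (~ b)) & ((~ 1) | (~ b))) into ((~ 1) | (~ b)), now (((~ 1) | (~ b)) & (1 & 1))
step 5: and_true (→) rewrites (1 & 1) into 1, now (((~ 1) | (~ b)) & 1)
step 6: and_true (→) rewrites (((~ 1) | (~ b)) & 1) into ((~ 1) | (~ b)), reaching cost 13 (bound 13)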